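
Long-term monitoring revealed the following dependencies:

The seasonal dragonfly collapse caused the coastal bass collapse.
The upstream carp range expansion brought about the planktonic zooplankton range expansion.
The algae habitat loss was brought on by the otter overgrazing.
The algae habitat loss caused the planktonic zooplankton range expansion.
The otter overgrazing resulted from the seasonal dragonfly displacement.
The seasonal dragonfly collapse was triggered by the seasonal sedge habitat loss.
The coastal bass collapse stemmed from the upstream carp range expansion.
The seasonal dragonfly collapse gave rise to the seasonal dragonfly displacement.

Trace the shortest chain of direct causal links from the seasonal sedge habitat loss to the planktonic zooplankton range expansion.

the seasonal sedge habitat loss → the seasonal dragonfly collapse → the seasonal dragonfly displacement → the otter overgrazing → the algae habitat loss → the planktonic zooplankton range expansion

the seasonal sedge habitat loss → the seasonal dragonfly collapse
the seasonal dragonfly collapse → the seasonal dragonfly displacement
the seasonal dragonfly displacement → the otter overgrazing
the otter overgrazing → the algae habitat loss
the algae habitat loss → the planktonic zooplankton range expansion
Length: 5 steps.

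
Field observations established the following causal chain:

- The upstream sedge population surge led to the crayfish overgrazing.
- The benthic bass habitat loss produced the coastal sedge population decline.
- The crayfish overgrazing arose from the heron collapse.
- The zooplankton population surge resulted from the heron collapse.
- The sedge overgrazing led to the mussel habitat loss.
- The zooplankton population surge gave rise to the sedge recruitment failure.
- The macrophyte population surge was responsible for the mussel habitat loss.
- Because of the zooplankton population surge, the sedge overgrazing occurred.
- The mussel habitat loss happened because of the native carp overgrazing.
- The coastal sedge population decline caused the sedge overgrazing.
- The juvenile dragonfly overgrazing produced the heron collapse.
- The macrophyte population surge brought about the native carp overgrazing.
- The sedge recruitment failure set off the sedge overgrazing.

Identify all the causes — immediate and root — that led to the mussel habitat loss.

the benthic bass habitat loss, the coastal sedge population decline, the heron collapse, the juvenile dragonfly overgrazing, the macrophyte population surge, the native carp overgrazing, the sedge overgrazing, the sedge recruitment failure, the zooplankton population surge

Immediate causes of the mussel habitat loss: the macrophyte population surge, the native carp overgrazing, the sedge overgrazing.
Further upstream: the juvenile dragonfly overgrazing, the heron collapse, the zooplankton population surge, the sedge recruitment failure, the benthic bass habitat loss, the coastal sedge population decline.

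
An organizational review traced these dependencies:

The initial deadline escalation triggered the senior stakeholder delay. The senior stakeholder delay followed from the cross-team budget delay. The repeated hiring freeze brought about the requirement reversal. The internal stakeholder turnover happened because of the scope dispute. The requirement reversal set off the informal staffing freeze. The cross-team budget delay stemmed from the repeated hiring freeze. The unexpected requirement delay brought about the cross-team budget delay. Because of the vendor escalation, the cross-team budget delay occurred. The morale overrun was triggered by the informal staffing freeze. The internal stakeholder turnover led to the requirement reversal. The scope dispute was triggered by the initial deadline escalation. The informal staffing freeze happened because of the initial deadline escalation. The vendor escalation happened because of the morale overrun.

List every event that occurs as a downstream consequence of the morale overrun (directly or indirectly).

Direct effects: the vendor escalation.
2 steps out: the cross-team budget delay.
3 steps out: the senior stakeholder delay.
Not reachable from it: the unexpected requirement delay, the initial deadline escalation, the scope dispute, the internal stakeholder turnover, the repeated hiring freeze, the requirement reversal, the informal staffing freeze.

the cross-team budget delay, the senior stakeholder delay, the vendor escalation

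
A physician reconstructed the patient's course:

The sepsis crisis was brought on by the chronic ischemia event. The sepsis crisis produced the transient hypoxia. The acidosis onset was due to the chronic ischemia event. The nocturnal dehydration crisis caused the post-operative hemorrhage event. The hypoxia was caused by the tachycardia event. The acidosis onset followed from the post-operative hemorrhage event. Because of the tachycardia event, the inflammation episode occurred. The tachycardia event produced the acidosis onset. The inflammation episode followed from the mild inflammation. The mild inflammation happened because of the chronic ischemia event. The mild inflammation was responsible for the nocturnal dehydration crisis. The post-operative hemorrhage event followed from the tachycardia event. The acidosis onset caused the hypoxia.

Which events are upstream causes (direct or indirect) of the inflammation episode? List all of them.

Immediate causes of the inflammation episode: the mild inflammation, the tachycardia event.
Further upstream: the chronic ischemia event.

the chronic ischemia event, the mild inflammation, the tachycardia event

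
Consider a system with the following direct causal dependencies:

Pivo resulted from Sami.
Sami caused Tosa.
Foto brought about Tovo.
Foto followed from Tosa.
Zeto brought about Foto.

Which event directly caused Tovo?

Upstream contributors include Sami, Zeto, Tosa, but only Foto feeds directly into Tovo.

Foto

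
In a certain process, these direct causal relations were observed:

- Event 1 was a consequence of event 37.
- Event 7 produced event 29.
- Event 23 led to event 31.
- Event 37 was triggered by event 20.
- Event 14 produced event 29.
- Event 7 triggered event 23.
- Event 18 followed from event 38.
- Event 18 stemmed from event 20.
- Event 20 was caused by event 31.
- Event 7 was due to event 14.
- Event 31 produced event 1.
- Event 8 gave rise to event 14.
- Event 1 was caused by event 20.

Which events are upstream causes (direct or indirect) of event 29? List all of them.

Immediate causes of event 29: event 14, event 7.
Further upstream: event 8.

event 14, event 7, event 8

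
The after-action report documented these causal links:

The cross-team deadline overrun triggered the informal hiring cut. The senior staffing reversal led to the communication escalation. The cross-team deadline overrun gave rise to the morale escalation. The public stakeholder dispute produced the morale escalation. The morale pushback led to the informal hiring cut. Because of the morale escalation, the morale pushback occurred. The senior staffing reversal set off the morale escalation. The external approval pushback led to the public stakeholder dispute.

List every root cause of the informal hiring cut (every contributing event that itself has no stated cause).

Tracing upstream from the informal hiring cut: the informal hiring cut ← the morale pushback ← the morale escalation ← the senior staffing reversal.
A separate upstream branch: the informal hiring cut ← the morale pushback ← the morale escalation ← the public stakeholder dispute ← the external approval pushback.
A separate upstream branch: the informal hiring cut ← the cross-team deadline overrun.
Each of those chain origins has no stated cause.

the cross-team deadline overrun, the external approval pushback, the senior staffing reversal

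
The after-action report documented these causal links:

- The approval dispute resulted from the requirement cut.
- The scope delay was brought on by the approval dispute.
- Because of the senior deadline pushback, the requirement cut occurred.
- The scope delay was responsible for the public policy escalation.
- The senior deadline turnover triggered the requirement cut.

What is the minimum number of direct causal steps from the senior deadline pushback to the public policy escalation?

4

Shortest chain: the senior deadline pushback → the requirement cut → the approval dispute → the scope delay → the public policy escalation.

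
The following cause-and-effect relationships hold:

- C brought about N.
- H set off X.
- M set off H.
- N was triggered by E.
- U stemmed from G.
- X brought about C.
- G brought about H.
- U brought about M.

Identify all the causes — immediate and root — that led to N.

Immediate causes of N: E, C.
Further upstream: G, U, M, H, X.

C, E, G, H, M, U, X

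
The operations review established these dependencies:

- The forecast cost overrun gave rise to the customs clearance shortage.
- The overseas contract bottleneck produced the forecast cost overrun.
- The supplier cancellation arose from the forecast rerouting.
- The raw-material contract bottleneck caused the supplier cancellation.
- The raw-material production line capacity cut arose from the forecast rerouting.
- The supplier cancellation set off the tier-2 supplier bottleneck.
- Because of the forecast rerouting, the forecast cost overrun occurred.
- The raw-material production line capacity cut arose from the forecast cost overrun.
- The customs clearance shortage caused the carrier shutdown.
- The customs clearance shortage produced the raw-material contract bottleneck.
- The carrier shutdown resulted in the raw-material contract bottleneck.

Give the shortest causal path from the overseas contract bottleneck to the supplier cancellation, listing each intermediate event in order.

the overseas contract bottleneck → the forecast cost overrun → the customs clearance shortage → the raw-material contract bottleneck → the supplier cancellation

the overseas contract bottleneck → the forecast cost overrun
the forecast cost overrun → the customs clearance shortage
the customs clearance shortage → the raw-material contract bottleneck
the raw-material contract bottleneck → the supplier cancellation
Length: 4 steps.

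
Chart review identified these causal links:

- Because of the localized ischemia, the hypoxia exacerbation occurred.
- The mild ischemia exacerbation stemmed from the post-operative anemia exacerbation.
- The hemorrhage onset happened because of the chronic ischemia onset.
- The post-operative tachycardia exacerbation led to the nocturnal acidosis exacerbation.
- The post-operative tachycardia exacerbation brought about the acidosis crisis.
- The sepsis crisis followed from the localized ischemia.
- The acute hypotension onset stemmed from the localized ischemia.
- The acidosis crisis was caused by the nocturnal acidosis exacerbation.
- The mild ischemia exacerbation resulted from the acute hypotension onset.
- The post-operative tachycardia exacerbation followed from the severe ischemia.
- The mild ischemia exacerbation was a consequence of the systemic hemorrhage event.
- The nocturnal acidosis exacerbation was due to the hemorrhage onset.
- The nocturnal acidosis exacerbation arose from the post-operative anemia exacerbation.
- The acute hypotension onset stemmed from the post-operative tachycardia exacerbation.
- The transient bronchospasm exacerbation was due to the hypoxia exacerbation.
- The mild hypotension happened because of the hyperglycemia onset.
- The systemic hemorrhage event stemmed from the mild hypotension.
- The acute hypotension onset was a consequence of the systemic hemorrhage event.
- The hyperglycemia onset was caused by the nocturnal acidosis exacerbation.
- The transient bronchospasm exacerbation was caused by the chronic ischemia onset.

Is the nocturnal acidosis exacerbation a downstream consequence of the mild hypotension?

The mild hypotension leads to the systemic hemorrhage event, the acute hypotension onset, the mild ischemia exacerbation; the nocturnal acidosis exacerbation is not among them.

No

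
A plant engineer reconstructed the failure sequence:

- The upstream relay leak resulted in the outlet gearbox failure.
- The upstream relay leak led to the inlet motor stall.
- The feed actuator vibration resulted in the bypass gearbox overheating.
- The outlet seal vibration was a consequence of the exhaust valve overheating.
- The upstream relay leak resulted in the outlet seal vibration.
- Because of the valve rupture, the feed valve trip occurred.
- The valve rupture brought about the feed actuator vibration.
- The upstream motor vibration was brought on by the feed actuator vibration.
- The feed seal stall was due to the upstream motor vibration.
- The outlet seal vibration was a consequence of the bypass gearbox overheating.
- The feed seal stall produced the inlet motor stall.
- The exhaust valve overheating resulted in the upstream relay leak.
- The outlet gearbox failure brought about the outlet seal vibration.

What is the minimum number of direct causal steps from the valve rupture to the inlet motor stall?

4

Shortest chain: the valve rupture → the feed actuator vibration → the upstream motor vibration → the feed seal stall → the inlet motor stall.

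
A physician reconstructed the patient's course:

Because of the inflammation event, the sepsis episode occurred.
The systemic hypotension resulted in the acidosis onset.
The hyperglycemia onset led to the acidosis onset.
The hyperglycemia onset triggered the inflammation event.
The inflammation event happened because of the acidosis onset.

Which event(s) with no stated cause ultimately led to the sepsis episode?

the hyperglycemia onset, the systemic hypotension

Tracing upstream from the sepsis episode: the sepsis episode ← the inflammation event ← the hyperglycemia onset.
A separate upstream branch: the sepsis episode ← the inflammation event ← the acidosis onset ← the systemic hypotension.
Each of those chain origins has no stated cause.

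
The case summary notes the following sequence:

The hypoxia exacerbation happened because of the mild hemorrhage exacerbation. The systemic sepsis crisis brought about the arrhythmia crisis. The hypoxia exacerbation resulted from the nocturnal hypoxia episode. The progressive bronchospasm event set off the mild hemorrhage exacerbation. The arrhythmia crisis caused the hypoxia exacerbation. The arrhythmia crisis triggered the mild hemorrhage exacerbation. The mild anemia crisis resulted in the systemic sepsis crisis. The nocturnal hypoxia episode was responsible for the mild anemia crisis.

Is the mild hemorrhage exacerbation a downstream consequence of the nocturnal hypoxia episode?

There is a causal chain: the nocturnal hypoxia episode → the mild anemia crisis → the systemic sepsis crisis → the arrhythmia crisis → the mild hemorrhage exacerbation.

Yes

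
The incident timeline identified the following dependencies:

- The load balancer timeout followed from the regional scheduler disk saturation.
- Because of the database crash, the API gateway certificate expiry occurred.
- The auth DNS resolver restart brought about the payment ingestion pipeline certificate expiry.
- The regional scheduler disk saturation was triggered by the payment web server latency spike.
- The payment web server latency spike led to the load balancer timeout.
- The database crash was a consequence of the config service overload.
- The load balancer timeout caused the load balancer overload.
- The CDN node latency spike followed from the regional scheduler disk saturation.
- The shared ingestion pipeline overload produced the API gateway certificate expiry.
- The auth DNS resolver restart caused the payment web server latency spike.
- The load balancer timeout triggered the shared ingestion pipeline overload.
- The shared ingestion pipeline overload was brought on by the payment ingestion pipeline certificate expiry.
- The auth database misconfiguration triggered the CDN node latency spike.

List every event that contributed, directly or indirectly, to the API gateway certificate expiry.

Immediate causes of the API gateway certificate expiry: the shared ingestion pipeline overload, the database crash.
Further upstream: the auth DNS resolver restart, the payment web server latency spike, the config service overload, the regional scheduler disk saturation, the load balancer timeout, the payment ingestion pipeline certificate expiry.

the auth DNS resolver restart, the config service overload, the database crash, the load balancer timeout, the payment ingestion pipeline certificate expiry, the payment web server latency spike, the regional scheduler disk saturation, the shared ingestion pipeline overload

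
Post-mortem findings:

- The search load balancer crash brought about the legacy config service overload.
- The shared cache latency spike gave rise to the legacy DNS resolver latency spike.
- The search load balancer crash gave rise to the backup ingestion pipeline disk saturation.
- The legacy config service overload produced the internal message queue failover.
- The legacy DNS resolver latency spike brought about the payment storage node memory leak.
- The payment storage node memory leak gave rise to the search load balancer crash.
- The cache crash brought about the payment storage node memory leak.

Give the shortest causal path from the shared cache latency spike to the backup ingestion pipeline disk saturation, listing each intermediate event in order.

the shared cache latency spike → the legacy DNS resolver latency spike → the payment storage node memory leak → the search load balancer crash → the backup ingestion pipeline disk saturation

the shared cache latency spike → the legacy DNS resolver latency spike
the legacy DNS resolver latency spike → the payment storage node memory leak
the payment storage node memory leak → the search load balancer crash
the search load balancer crash → the backup ingestion pipeline disk saturation
Length: 4 steps.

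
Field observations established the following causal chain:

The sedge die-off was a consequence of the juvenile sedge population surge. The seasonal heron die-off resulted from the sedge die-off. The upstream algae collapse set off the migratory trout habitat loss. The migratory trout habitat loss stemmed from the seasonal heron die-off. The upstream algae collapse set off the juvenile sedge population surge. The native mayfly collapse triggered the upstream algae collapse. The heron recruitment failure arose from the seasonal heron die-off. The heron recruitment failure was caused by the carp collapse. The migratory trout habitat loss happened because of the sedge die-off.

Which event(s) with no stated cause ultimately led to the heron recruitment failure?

Tracing upstream from the heron recruitment failure: the heron recruitment failure ← the seasonal heron die-off ← the sedge die-off ← the juvenile sedge population surge ← the upstream algae collapse ← the native mayfly collapse.
A separate upstream branch: the heron recruitment failure ← the carp collapse.
Each of those chain origins has no stated cause.

the carp collapse, the native mayfly collapse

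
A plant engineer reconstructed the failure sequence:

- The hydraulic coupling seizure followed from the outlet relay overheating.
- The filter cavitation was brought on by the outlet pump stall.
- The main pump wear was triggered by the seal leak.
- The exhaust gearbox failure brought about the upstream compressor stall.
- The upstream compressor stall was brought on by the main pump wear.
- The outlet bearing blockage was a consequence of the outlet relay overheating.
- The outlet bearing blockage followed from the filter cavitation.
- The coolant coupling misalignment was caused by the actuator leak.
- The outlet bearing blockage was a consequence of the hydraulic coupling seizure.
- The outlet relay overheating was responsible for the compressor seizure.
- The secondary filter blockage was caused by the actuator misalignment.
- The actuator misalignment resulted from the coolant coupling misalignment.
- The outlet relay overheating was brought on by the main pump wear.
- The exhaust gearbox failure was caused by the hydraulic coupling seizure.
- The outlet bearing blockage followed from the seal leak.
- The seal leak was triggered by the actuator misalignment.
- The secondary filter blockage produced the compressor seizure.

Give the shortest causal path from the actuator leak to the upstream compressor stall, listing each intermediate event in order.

the actuator leak → the coolant coupling misalignment
the coolant coupling misalignment → the actuator misalignment
the actuator misalignment → the seal leak
the seal leak → the main pump wear
the main pump wear → the upstream compressor stall
Length: 5 steps.

the actuator leak → the coolant coupling misalignment → the actuator misalignment → the seal leak → the main pump wear → the upstream compressor stall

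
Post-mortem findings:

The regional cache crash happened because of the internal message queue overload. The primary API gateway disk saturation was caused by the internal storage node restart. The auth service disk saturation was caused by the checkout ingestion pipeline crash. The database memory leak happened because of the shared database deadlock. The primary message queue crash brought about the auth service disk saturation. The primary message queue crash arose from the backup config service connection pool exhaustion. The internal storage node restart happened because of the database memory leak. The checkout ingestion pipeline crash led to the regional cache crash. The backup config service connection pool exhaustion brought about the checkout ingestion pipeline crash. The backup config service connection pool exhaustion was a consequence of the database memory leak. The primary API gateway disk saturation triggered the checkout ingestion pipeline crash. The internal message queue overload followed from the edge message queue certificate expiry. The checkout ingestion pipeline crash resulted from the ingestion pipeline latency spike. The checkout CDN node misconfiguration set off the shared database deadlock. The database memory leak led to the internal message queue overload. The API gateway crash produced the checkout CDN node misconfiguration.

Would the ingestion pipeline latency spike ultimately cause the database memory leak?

The ingestion pipeline latency spike leads to the checkout ingestion pipeline crash, the auth service disk saturation, the regional cache crash; the database memory leak is not among them.

No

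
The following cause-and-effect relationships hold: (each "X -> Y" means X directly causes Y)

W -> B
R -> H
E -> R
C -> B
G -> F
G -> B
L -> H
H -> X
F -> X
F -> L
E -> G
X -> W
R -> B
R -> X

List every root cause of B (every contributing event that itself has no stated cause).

C, E

Tracing upstream from B: B ← G ← E.
A separate upstream branch: B ← C.
Each of those chain origins has no stated cause.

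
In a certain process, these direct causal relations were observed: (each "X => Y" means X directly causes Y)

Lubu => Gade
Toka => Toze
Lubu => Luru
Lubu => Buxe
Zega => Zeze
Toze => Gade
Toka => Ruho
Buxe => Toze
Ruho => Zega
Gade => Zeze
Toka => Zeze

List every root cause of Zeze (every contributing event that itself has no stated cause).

Tracing upstream from Zeze: Zeze ← Gade ← Lubu.
A separate upstream branch: Zeze ← Toka.
Each of those chain origins has no stated cause.

Lubu, Toka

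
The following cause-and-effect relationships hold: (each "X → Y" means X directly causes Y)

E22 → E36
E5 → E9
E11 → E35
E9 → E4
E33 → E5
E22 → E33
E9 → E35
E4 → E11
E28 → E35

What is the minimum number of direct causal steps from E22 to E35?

Shortest chain: E22 → E33 → E5 → E9 → E35.

4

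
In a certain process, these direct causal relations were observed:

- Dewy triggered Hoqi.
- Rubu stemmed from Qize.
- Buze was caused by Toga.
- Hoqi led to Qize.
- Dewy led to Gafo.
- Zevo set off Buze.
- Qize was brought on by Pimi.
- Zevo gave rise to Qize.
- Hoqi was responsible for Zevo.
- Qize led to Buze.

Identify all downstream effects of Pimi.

Direct effects: Qize.
2 steps out: Buze, Rubu.
Not reachable from it: Toga, Dewy, Hoqi, Gafo, Zevo.

Buze, Qize, Rubu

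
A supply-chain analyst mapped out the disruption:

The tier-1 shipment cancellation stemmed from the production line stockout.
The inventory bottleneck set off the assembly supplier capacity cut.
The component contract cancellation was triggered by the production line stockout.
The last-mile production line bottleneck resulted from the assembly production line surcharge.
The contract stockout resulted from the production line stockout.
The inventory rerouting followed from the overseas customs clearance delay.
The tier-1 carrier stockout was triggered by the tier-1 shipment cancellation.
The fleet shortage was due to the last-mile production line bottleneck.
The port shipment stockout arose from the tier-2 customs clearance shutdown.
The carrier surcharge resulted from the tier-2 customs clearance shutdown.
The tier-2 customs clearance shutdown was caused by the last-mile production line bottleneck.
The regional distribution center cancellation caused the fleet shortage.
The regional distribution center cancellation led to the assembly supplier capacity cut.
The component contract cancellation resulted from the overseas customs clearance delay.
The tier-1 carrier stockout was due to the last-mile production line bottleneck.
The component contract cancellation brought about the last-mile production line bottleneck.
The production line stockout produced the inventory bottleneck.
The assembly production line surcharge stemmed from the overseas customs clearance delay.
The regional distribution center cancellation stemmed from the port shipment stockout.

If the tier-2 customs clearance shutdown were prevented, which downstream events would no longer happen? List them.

Downstream of the tier-2 customs clearance shutdown: the port shipment stockout, the regional distribution center cancellation, the assembly supplier capacity cut, the fleet shortage, the carrier surcharge.
Of those, still caused via another path: the assembly supplier capacity cut, the fleet shortage.
The remainder have no surviving cause.

the carrier surcharge, the port shipment stockout, the regional distribution center cancellation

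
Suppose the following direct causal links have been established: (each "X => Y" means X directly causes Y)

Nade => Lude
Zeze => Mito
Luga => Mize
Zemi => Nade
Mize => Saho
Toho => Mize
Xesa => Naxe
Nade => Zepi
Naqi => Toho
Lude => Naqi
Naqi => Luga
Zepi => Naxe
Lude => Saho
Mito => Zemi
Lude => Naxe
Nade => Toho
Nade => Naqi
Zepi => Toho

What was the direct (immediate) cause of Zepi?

Nade

Upstream contributors include Zeze, Mito, Zemi, but only Nade feeds directly into Zepi.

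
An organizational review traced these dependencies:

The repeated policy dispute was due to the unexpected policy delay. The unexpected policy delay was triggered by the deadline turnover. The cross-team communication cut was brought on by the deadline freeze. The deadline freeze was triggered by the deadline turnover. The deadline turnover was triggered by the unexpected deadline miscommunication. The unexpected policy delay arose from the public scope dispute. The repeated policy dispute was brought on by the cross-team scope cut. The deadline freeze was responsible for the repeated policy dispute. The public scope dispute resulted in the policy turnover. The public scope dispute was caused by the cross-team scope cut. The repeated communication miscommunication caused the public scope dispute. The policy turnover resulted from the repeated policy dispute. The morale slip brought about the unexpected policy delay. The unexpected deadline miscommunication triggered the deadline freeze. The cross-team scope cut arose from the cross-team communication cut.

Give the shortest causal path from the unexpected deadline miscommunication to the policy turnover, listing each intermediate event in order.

the unexpected deadline miscommunication → the deadline freeze → the repeated policy dispute → the policy turnover

the unexpected deadline miscommunication → the deadline freeze
the deadline freeze → the repeated policy dispute
the repeated policy dispute → the policy turnover
Length: 3 steps.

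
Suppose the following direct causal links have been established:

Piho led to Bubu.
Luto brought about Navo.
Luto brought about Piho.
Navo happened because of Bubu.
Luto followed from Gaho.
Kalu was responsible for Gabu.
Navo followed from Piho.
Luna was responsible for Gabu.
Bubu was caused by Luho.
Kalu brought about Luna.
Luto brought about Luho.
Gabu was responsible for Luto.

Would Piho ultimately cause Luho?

No

Piho leads to Bubu, Navo; Luho is not among them.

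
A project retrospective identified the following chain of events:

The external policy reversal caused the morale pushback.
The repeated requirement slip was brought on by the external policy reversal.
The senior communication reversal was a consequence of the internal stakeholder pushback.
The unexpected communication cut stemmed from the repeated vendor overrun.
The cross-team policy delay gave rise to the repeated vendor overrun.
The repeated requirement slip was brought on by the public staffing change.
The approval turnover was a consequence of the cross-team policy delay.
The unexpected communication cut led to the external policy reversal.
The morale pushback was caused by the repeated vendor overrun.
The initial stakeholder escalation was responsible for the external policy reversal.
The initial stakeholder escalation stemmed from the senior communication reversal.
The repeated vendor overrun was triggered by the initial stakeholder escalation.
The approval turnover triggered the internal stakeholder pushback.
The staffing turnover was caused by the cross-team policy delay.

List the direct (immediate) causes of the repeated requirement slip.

Upstream contributors include the cross-team policy delay, the approval turnover, the internal stakeholder pushback, the senior communication reversal, the initial stakeholder escalation, the repeated vendor overrun, the unexpected communication cut, but only the external policy reversal, the public staffing change feed directly into the repeated requirement slip.

the external policy reversal, the public staffing change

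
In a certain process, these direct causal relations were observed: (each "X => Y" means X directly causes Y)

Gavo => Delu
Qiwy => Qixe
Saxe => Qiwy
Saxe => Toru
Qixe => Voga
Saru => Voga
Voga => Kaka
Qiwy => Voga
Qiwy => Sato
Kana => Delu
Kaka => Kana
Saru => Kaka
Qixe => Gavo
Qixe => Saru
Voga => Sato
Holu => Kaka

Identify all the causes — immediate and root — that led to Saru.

Qiwy, Qixe, Saxe

Immediate cause of Saru: Qixe.
Further upstream: Saxe, Qiwy.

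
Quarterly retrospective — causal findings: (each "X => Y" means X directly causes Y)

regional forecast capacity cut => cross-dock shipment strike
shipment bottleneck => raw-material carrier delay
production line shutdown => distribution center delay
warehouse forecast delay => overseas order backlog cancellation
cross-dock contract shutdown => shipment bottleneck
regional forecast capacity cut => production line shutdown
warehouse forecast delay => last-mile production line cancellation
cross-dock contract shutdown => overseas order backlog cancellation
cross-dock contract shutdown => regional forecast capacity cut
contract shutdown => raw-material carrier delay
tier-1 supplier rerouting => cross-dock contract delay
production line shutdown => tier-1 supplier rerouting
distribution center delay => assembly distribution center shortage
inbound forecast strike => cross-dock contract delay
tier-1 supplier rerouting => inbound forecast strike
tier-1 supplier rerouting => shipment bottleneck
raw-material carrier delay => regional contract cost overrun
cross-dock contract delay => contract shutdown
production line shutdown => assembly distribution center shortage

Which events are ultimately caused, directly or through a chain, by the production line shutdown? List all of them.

the assembly distribution center shortage, the contract shutdown, the cross-dock contract delay, the distribution center delay, the inbound forecast strike, the raw-material carrier delay, the regional contract cost overrun, the shipment bottleneck, the tier-1 supplier rerouting

Direct effects: the tier-1 supplier rerouting, the distribution center delay, the assembly distribution center shortage.
2 steps out: the inbound forecast strike, the cross-dock contract delay, the shipment bottleneck.
3 steps out: the contract shutdown, the raw-material carrier delay.
4 steps out: the regional contract cost overrun.
Not reachable from it: the warehouse forecast delay, the cross-dock contract shutdown, the overseas order backlog cancellation, the regional forecast capacity cut, the last-mile production line cancellation, the cross-dock shipment strike.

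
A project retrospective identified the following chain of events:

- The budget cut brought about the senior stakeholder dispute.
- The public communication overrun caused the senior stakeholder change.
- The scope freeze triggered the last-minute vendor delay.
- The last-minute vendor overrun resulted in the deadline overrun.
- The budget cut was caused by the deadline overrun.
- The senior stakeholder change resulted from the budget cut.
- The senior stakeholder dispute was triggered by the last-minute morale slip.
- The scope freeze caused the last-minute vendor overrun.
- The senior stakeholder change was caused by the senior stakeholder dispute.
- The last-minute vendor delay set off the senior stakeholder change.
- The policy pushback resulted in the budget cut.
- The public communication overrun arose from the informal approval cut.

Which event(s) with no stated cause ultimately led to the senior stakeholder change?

the informal approval cut, the last-minute morale slip, the policy pushback, the scope freeze

Tracing upstream from the senior stakeholder change: the senior stakeholder change ← the last-minute vendor delay ← the scope freeze.
A separate upstream branch: the senior stakeholder change ← the budget cut ← the policy pushback.
A separate upstream branch: the senior stakeholder change ← the senior stakeholder dispute ← the last-minute morale slip.
A separate upstream branch: the senior stakeholder change ← the public communication overrun ← the informal approval cut.
Each of those chain origins has no stated cause.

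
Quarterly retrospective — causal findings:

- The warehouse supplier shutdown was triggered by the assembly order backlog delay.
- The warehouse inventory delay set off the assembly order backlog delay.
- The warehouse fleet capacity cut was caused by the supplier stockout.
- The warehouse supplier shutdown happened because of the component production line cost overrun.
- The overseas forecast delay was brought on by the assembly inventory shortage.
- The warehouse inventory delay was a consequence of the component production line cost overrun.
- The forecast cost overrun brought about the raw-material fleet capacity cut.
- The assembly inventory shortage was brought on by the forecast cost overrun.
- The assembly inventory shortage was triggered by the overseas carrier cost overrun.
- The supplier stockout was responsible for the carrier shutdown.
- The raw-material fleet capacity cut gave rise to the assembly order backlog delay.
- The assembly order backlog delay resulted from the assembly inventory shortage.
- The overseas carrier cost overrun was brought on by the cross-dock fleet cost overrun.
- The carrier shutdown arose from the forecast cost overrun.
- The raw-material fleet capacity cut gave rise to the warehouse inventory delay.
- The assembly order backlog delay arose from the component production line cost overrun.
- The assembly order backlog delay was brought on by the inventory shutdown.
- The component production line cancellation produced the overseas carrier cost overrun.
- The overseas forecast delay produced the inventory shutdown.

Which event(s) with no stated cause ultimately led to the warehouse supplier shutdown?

the component production line cancellation, the component production line cost overrun, the cross-dock fleet cost overrun, the forecast cost overrun

Tracing upstream from the warehouse supplier shutdown: the warehouse supplier shutdown ← the assembly order backlog delay ← the assembly inventory shortage ← the overseas carrier cost overrun ← the cross-dock fleet cost overrun.
A separate upstream branch: the warehouse supplier shutdown ← the assembly order backlog delay ← the assembly inventory shortage ← the overseas carrier cost overrun ← the component production line cancellation.
A separate upstream branch: the warehouse supplier shutdown ← the assembly order backlog delay ← the assembly inventory shortage ← the forecast cost overrun.
A separate upstream branch: the warehouse supplier shutdown ← the component production line cost overrun.
Each of those chain origins has no stated cause.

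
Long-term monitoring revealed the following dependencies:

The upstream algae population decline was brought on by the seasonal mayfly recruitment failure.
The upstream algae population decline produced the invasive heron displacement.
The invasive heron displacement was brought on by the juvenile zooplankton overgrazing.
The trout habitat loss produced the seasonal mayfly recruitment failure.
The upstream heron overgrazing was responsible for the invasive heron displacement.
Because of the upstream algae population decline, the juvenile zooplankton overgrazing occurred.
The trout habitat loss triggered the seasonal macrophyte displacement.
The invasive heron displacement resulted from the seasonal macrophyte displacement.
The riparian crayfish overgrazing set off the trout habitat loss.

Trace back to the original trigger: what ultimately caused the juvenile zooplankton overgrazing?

the riparian crayfish overgrazing

Tracing upstream from the juvenile zooplankton overgrazing: the juvenile zooplankton overgrazing ← the upstream algae population decline ← the seasonal mayfly recruitment failure ← the trout habitat loss ← the riparian crayfish overgrazing.
The riparian crayfish overgrazing has no stated cause, so it is the root.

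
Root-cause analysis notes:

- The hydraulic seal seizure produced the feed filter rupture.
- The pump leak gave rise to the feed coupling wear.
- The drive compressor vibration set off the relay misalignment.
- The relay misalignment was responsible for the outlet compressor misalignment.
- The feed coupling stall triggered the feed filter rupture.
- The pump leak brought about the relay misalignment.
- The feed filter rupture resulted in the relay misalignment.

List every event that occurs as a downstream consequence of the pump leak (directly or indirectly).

the feed coupling wear, the outlet compressor misalignment, the relay misalignment

Direct effects: the relay misalignment, the feed coupling wear.
2 steps out: the outlet compressor misalignment.
Not reachable from it: the hydraulic seal seizure, the feed coupling stall, the feed filter rupture, the drive compressor vibration.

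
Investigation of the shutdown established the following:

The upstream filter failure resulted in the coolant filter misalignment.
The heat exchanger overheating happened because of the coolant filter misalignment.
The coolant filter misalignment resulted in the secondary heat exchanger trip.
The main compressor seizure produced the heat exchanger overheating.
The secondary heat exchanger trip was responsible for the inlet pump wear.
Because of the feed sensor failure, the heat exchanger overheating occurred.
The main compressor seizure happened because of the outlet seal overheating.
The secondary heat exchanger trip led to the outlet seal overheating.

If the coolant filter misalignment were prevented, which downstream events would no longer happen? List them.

Downstream of the coolant filter misalignment: the secondary heat exchanger trip, the outlet seal overheating, the inlet pump wear, the main compressor seizure, the heat exchanger overheating.
Of those, still caused via another path: the heat exchanger overheating.
The remainder have no surviving cause.

the inlet pump wear, the main compressor seizure, the outlet seal overheating, the secondary heat exchanger trip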